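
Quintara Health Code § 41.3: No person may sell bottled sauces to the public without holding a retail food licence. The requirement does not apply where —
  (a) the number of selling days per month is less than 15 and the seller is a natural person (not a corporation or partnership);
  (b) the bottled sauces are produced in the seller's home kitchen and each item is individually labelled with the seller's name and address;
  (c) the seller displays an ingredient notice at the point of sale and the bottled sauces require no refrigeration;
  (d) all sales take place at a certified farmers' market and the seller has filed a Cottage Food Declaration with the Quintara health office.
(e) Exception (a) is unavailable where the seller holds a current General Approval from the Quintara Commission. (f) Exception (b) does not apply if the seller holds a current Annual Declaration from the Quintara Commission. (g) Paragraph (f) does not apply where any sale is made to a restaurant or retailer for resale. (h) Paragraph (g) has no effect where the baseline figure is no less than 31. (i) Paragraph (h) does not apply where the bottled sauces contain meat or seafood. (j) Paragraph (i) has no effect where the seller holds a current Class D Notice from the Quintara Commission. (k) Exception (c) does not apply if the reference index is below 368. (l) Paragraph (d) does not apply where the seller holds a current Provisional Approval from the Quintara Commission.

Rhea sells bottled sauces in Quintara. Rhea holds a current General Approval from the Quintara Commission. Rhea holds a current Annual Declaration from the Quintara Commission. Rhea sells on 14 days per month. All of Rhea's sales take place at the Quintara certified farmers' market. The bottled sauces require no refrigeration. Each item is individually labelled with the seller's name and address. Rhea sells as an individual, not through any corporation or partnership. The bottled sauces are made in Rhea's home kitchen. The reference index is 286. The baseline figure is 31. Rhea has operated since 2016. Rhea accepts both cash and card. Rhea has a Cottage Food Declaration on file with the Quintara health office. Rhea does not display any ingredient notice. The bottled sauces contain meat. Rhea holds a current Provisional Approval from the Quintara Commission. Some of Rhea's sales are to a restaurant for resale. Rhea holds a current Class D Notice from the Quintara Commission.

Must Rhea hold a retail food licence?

Exception (a) is satisfied on its face — the number of selling days per month is 14, less than the 15 limit; the seller is a natural person. But applying paragraph (e): (e) is triggered — a current General Approval is held. (a) is therefore removed.
Exception (b)'s conditions are all satisfied: the bottled sauces are home-kitchen produced; items are individually labelled. However, paragraphs (f)–(j) must be considered: (f) is engaged — a current Annual Declaration is held. (g) operates (some sales are to a restaurant for resale), but is itself disapplied by (h): (h) is engaged — the baseline figure is 31, meeting the 31 threshold. (i) applies (the bottled sauces contain meat), but is displaced by (j): (j) operates against (i): a current Class D Notice is held. (b) is therefore removed.
Exception (c) requires that the seller displays an ingredient notice at the point of sale; but no ingredient notice is displayed, so (c) is unavailable.
Exception (d) is satisfied on its face — all sales are at a certified farmers' market; a Cottage Food Declaration is on file. Turning to paragraph (l): (l) operates — a current Provisional Approval is held. (d) is therefore removed.
No exception displaces § 41.3.

Yes — Rhea must hold a retail food licence.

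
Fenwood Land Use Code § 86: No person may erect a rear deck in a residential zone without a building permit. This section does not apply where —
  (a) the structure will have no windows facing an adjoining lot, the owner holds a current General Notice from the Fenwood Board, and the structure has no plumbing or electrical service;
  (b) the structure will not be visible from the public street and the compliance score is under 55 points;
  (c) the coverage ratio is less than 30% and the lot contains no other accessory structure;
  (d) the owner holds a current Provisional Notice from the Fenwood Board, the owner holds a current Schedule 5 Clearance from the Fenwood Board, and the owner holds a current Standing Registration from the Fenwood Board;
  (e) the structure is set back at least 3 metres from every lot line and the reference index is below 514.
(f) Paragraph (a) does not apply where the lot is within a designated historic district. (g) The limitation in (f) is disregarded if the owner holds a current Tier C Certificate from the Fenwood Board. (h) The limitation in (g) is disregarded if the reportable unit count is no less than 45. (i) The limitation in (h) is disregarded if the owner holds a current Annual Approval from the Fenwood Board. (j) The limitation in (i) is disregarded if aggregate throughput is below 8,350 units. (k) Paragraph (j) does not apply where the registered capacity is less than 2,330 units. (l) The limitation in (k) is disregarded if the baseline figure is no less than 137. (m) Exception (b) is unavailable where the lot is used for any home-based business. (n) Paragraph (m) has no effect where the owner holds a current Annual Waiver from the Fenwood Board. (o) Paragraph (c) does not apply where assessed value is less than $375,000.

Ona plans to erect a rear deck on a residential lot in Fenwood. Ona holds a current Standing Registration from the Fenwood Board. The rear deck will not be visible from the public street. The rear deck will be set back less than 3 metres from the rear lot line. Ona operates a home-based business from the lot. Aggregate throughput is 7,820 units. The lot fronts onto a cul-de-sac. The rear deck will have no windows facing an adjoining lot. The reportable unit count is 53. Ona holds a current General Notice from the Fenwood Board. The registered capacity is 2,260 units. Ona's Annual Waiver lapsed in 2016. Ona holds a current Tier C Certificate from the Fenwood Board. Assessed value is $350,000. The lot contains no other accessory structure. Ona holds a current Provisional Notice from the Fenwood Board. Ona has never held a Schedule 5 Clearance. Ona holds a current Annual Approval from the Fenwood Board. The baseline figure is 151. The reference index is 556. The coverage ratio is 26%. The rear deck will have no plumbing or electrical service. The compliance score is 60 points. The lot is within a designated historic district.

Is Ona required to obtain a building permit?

Yes — Ona must obtain a building permit.

Exception (a)'s conditions are all satisfied: no windows face an adjoining lot; a current General Notice is held; there is no plumbing or electrical service. However, paragraphs (f)–(l) must be considered: (f) is triggered — the lot is in a historic district. (g) would limit (f) — a current Tier C Certificate is held — but (h) sets (g) aside: (h) operates against (g): the reportable unit count is 53, meeting the 45 threshold. (i) would limit (h) — a current Annual Approval is held — but (j) sets (i) aside: (j) operates — aggregate throughput is 7,820 units, below the 8,350 units limit. (k) would limit (j) — the registered capacity is 2,260 units, less than the 2,330 units limit — but (l) sets (k) aside: (l) operates — the baseline figure is 151, meeting the 137 threshold. Exception (a) does not apply.
Exception (b) fails — the compliance score is 60 points, not under 55 points.
Exception (c): the coverage ratio is 26%, less than the 30% limit; the lot has no other accessory structure — every condition holds. But: (o) operates against (c): assessed value is $350,000, less than the $375,000 limit. Exception (c) does not apply.
Exception (d) does not apply: no current Schedule 5 Clearance is held.
Exception (e) does not apply: the rear setback is under 3 m.
No exception displaces § 86.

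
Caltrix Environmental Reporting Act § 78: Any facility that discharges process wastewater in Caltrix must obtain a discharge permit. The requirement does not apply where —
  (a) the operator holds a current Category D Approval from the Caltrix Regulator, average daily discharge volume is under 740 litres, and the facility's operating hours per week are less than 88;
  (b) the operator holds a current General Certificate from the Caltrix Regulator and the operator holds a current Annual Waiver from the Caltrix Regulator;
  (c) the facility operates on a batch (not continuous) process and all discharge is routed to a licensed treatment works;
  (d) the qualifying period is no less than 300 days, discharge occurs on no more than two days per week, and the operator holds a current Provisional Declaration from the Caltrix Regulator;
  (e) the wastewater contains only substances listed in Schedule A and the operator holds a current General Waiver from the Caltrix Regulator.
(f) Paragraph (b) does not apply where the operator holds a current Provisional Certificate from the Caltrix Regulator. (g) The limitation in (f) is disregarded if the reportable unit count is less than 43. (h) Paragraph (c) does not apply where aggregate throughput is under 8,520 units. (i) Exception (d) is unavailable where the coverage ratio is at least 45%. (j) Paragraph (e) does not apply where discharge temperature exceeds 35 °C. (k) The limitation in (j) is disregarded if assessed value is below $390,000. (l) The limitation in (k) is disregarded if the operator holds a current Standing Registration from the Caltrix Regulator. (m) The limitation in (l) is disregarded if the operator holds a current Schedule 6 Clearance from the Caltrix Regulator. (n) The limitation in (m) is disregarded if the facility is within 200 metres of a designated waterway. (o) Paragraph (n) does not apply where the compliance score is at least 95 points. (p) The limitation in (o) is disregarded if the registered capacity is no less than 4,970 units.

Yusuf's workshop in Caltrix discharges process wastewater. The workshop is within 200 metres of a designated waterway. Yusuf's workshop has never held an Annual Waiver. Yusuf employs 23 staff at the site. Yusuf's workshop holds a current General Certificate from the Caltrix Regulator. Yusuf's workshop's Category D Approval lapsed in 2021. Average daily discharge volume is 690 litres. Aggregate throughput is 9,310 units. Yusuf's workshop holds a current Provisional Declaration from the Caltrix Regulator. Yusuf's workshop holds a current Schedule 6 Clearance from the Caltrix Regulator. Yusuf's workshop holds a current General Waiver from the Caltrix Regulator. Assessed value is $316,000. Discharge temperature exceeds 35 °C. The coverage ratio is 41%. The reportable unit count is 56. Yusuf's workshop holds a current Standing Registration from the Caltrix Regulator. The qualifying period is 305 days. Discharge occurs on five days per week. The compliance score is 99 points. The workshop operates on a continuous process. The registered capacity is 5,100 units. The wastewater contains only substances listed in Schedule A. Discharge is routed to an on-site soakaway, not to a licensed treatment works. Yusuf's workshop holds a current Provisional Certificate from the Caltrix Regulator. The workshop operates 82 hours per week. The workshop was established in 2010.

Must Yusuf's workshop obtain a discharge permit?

Exception (a) does not apply: the Category D Approval is not current.
Exception (b) does not apply: no current Annual Waiver is held.
Exception (c) requires that the facility operates on a batch (not continuous) process; but the facility operates on a continuous process, so (c) is unavailable.
Exception (d) does not apply: discharge occurs on five days per week.
Exception (e)'s conditions are all satisfied: the wastewater is Schedule-A-only; a current General Waiver is held. Turning to paragraphs (j)–(p): (j) operates against (e): discharge temperature exceeds 35 °C. (k) would limit (j) — assessed value is $316,000, below the $390,000 limit — but (l) sets (k) aside: (l) is engaged — a current Standing Registration is held. (m) would limit (l) — a current Schedule 6 Clearance is held — but (n) sets (m) aside: (n) operates against (m): the workshop is within 200 m of a designated waterway. (o) would limit (n) — the compliance score is 99 points, meeting the 95 points threshold — but (p) sets (o) aside: (p) operates against (o): the registered capacity is 5,100 units, meeting the 4,970 units threshold. So (e) is unavailable.
Every exception is unavailable, so the rule governs.

Yes — Yusuf's workshop must obtain a discharge permit.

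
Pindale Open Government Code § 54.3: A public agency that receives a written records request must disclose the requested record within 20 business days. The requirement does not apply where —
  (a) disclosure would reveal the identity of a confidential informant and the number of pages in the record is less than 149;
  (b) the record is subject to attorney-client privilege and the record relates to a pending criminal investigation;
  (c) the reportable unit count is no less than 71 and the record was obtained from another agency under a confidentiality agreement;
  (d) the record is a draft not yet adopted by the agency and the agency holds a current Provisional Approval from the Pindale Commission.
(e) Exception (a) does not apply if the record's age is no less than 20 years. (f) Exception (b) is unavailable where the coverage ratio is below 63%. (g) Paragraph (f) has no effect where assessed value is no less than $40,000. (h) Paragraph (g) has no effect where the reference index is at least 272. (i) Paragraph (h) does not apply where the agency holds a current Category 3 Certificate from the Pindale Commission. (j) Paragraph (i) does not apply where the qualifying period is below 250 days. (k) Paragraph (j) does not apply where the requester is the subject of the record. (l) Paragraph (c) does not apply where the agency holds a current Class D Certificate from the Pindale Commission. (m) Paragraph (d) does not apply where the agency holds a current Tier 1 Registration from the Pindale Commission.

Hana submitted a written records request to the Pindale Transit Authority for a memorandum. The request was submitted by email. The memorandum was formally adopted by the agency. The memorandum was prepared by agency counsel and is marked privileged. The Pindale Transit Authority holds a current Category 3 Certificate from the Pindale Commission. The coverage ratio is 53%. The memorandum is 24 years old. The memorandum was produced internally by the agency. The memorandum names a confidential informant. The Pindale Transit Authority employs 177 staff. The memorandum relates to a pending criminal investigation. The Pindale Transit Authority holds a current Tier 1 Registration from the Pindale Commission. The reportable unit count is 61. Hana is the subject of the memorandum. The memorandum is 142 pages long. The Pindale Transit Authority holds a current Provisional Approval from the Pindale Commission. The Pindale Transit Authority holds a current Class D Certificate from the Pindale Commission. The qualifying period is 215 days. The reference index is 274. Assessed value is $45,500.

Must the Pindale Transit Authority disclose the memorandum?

No — exception (b) applies; the Pindale Transit Authority is not required to disclose the memorandum.

Exception (a)'s conditions are all satisfied: the memorandum names a confidential informant; the number of pages in the record is 142, less than the 149 limit. Turning to paragraph (e): (e) applies — the record's age is 24 years, meeting the 20 years threshold. (a) is therefore removed.
All of (b)'s requirements are met (the memorandum is privileged; the memorandum relates to a pending investigation). Under paragraphs (f)–(k): (f) would limit (b) — the coverage ratio is 53%, below the 63% limit — but (g) sets (f) aside: (g) is engaged — assessed value is $45,500, meeting the $40,000 threshold. (h) is triggered (the reference index is 274, meeting the 272 threshold), but is displaced by (i): (i) applies — a current Category 3 Certificate is held. (j) would limit (i) — the qualifying period is 215 days, below the 250 days limit — but (k) sets (j) aside: (k) operates — Hana is the subject of the memorandum. (b) remains available.
Exception (c) fails — the reportable unit count is 61, short of 71.
Exception (d) does not apply: the memorandum has been formally adopted.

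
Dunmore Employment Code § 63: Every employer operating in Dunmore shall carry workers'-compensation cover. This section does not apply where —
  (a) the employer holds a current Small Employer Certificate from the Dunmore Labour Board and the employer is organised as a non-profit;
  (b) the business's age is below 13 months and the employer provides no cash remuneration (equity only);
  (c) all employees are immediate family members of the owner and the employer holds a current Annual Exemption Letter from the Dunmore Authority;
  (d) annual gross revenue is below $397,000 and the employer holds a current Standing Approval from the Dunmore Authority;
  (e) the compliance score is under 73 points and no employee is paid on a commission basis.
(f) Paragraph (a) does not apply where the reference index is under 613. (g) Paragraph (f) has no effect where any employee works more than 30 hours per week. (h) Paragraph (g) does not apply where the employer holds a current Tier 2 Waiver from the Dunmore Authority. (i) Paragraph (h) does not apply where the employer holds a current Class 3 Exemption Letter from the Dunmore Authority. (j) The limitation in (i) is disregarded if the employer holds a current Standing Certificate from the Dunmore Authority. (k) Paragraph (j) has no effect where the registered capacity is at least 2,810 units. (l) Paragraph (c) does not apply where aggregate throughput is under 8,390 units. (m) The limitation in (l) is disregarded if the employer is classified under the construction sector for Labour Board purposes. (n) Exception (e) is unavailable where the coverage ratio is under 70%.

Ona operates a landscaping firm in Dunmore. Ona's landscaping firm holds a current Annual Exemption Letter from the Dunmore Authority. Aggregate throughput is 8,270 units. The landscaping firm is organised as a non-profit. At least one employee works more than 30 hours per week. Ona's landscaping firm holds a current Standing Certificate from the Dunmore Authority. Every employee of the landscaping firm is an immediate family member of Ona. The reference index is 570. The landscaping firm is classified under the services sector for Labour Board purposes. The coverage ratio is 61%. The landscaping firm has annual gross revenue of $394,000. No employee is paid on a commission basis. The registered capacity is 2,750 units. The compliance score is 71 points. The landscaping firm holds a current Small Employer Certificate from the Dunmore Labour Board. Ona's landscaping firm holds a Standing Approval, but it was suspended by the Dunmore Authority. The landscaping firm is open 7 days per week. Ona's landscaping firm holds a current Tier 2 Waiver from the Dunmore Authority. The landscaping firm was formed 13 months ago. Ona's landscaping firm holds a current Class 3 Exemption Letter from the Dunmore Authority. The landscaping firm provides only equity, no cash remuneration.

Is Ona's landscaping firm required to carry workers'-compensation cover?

Yes — Ona's landscaping firm must carry workers'-compensation cover.

Exception (a): a current Small Employer Certificate is held; the employer is a non-profit — every condition holds. However, paragraphs (f)–(k) must be considered: (f) operates against (a): the reference index is 570, under the 613 limit. (g) is engaged (at least one employee exceeds 30 hours/week), but is itself disapplied by (h): (h) operates — a current Tier 2 Waiver is held. (i) is engaged (a current Class 3 Exemption Letter is held), but is itself disapplied by (j): (j) applies — a current Standing Certificate is held. (k), which would lift (j), does not operate here — the registered capacity is 2,750 units, short of 2,810 units. Exception (a) does not apply.
Exception (b) fails — the business's age is 13 months, not below 13 months.
Exception (c)'s conditions are all satisfied: every employee is an immediate family member; a current Annual Exemption Letter is held. However, paragraphs (l)–(m) must be considered: (l) is triggered — aggregate throughput is 8,270 units, under the 8,390 units limit. (m), which would lift (l), is inapplicable — the landscaping firm is classified under the services sector. So (c) is unavailable.
Exception (d) does not apply: the Standing Approval is not current.
Exception (e): the compliance score is 71 points, under the 73 points limit; no employee is paid on commission — every condition holds. But: (n) operates against (e): the coverage ratio is 61%, under the 70% limit. So (e) is unavailable.
Every exception is unavailable, so the rule governs.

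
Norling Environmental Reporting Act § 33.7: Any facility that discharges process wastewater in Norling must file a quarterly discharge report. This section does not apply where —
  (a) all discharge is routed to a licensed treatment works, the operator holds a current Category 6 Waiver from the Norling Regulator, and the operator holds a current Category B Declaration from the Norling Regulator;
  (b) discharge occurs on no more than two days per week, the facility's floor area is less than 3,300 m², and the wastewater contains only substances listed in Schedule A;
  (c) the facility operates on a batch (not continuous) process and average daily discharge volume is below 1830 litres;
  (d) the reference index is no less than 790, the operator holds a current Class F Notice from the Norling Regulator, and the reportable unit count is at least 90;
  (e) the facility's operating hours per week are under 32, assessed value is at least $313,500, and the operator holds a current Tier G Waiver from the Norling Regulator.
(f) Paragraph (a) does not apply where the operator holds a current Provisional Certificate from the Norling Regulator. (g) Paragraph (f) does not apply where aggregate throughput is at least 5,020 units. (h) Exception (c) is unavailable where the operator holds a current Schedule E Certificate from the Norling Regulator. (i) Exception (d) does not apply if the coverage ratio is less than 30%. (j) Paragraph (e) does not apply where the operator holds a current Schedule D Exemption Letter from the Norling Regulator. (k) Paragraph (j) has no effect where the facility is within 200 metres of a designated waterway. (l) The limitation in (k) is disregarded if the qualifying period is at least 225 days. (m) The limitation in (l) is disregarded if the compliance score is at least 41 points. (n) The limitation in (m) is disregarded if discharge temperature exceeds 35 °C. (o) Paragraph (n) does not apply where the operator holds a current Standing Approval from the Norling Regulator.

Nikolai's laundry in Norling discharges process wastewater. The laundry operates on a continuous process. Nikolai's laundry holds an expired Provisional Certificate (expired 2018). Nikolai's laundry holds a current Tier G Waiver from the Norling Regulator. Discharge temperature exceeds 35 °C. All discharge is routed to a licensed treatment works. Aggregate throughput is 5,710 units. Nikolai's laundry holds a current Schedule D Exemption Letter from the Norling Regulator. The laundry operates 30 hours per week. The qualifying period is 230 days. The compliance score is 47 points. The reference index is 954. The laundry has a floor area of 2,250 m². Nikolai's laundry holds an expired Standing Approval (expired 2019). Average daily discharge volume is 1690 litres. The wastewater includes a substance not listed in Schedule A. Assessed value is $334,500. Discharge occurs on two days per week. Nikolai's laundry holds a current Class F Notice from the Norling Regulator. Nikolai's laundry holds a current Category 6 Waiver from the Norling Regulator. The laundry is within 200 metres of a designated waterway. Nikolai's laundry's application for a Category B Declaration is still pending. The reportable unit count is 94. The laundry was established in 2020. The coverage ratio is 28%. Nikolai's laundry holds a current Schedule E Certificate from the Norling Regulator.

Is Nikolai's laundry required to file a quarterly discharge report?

Yes — Nikolai's laundry must file a quarterly discharge report.

Exception (a) does not apply: no current Category B Declaration is held.
Exception (b) does not apply: the wastewater includes a non-Schedule-A substance.
Exception (c) does not apply: the facility operates on a continuous process.
Exception (d): the reference index is 954, meeting the 790 threshold; a current Class F Notice is held; the reportable unit count is 94, meeting the 90 threshold — every condition holds. Turning to paragraph (i): (i) operates against (d): the coverage ratio is 28%, less than the 30% limit. So (d) is unavailable.
Exception (e)'s conditions are all satisfied: the facility's operating hours per week are 30, under the 32 limit; assessed value is $334,500, meeting the $313,500 threshold; a current Tier G Waiver is held. But applying paragraphs (j)–(o): (j) operates against (e): a current Schedule D Exemption Letter is held. (k) would limit (j) — the laundry is within 200 m of a designated waterway — but (l) sets (k) aside: (l) operates against (k): the qualifying period is 230 days, meeting the 225 days threshold. (m) would limit (l) — the compliance score is 47 points, meeting the 41 points threshold — but (n) sets (m) aside: (n) applies — discharge temperature exceeds 35 °C. (o), which would lift (n), is not triggered — no current Standing Approval is held. So (e) is unavailable.
No exception displaces § 33.7.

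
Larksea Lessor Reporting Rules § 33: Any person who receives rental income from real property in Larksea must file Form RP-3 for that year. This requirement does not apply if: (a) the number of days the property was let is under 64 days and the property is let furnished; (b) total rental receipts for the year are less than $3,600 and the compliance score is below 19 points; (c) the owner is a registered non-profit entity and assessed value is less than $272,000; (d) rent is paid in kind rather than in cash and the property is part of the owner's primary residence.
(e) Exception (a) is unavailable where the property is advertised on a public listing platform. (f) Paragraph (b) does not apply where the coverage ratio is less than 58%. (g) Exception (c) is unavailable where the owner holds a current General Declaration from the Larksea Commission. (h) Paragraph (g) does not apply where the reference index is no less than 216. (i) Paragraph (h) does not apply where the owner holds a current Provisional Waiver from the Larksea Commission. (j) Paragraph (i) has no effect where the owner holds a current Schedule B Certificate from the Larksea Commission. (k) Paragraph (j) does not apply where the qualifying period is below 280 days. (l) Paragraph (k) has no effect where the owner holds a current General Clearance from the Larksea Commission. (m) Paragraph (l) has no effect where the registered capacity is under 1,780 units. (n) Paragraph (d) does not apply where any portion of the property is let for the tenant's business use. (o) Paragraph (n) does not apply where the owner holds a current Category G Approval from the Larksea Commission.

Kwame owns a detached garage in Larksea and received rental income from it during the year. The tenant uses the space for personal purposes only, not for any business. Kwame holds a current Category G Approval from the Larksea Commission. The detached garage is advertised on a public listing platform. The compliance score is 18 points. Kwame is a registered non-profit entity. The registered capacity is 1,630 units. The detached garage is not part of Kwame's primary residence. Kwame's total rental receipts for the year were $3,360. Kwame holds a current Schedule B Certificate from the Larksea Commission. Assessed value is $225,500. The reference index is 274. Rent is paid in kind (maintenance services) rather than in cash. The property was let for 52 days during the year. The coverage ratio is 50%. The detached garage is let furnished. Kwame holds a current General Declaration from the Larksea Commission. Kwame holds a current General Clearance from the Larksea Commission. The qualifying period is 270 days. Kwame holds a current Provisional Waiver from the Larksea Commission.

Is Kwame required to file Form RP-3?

Exception (a)'s conditions are all satisfied: the number of days the property was let is 52 days, under the 64 days limit; the property is let furnished. But applying paragraph (e): (e) operates against (a): the property is publicly advertised. Exception (a) does not apply.
Exception (b) is satisfied on its face — total rental receipts for the year are $3,360, less than the $3,600 limit; the compliance score is 18 points, below the 19 points limit. Turning to paragraph (f): (f) applies — the coverage ratio is 50%, less than the 58% limit. (b) is therefore removed.
Exception (c): Kwame is a registered non-profit; assessed value is $225,500, less than the $272,000 limit — every condition holds. But: (g) operates — a current General Declaration is held. (h) is triggered (the reference index is 274, meeting the 216 threshold), but is itself disapplied by (i): (i) operates against (h): a current Provisional Waiver is held. (j) would limit (i) — a current Schedule B Certificate is held — but (k) sets (j) aside: (k) is triggered — the qualifying period is 270 days, below the 280 days limit. (l) would limit (k) — a current General Clearance is held — but (m) sets (l) aside: (m) is triggered — the registered capacity is 1,630 units, under the 1,780 units limit. (c) is therefore removed.
Exception (d) requires that the property is part of the owner's primary residence; but the detached garage is not part of the primary residence, so (d) is unavailable.
Every exception is unavailable, so the rule governs.

Yes — Kwame must file Form RP-3.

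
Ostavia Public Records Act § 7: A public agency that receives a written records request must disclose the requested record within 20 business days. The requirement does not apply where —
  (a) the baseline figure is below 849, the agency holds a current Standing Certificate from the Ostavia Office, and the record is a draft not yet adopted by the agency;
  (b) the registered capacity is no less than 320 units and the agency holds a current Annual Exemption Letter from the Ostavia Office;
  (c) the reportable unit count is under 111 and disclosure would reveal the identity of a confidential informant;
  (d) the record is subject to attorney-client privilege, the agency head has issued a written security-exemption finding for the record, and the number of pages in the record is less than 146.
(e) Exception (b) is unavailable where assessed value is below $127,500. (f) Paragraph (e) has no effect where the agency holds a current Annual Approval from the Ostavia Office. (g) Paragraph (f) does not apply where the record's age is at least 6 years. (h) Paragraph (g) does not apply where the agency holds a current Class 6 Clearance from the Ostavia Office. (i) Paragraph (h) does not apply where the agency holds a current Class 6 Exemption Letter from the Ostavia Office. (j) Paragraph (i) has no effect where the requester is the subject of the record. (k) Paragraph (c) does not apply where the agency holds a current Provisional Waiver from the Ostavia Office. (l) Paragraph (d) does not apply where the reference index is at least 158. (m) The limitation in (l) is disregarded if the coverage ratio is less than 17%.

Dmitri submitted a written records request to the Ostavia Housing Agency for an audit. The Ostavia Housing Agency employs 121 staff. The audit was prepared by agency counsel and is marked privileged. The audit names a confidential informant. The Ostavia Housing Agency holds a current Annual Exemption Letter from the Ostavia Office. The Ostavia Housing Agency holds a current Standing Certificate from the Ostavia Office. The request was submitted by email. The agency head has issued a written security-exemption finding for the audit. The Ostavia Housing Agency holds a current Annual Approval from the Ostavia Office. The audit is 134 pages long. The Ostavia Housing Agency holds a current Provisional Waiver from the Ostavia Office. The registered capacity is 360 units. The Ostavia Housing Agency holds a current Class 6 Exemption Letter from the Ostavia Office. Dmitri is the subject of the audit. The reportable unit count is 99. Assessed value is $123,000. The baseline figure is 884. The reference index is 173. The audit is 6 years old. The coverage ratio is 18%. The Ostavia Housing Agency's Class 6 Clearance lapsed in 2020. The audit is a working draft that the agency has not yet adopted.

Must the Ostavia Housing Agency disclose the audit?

Exception (a) requires that the baseline figure is below 849; but the baseline figure is 884, not below 849, so (a) is unavailable.
Exception (b) is satisfied on its face — the registered capacity is 360 units, meeting the 320 units threshold; a current Annual Exemption Letter is held. But: (e) operates against (b): assessed value is $123,000, below the $127,500 limit. (f) would limit (e) — a current Annual Approval is held — but (g) sets (f) aside: (g) operates against (f): the record's age is 6 years, meeting the 6 years threshold. (h) is not triggered (there is no Class 6 Clearance in force), so (g) stands. Exception (b) does not apply.
Exception (c)'s conditions are all satisfied: the reportable unit count is 99, under the 111 limit; the audit names a confidential informant. However, paragraph (k) must be considered: (k) operates against (c): a current Provisional Waiver is held. So (c) is unavailable.
Exception (d) is satisfied on its face — the audit is privileged; a written security-exemption finding has been issued; the number of pages in the record is 134, less than the 146 limit. Turning to paragraphs (l)–(m): (l) is triggered — the reference index is 173, meeting the 158 threshold. (m), which would lift (l), is not triggered — the coverage ratio is 18%, not less than 17%. Exception (d) does not apply.
None of the exceptions is available; § 7 applies in full.

Yes — the Ostavia Housing Agency must disclose the audit.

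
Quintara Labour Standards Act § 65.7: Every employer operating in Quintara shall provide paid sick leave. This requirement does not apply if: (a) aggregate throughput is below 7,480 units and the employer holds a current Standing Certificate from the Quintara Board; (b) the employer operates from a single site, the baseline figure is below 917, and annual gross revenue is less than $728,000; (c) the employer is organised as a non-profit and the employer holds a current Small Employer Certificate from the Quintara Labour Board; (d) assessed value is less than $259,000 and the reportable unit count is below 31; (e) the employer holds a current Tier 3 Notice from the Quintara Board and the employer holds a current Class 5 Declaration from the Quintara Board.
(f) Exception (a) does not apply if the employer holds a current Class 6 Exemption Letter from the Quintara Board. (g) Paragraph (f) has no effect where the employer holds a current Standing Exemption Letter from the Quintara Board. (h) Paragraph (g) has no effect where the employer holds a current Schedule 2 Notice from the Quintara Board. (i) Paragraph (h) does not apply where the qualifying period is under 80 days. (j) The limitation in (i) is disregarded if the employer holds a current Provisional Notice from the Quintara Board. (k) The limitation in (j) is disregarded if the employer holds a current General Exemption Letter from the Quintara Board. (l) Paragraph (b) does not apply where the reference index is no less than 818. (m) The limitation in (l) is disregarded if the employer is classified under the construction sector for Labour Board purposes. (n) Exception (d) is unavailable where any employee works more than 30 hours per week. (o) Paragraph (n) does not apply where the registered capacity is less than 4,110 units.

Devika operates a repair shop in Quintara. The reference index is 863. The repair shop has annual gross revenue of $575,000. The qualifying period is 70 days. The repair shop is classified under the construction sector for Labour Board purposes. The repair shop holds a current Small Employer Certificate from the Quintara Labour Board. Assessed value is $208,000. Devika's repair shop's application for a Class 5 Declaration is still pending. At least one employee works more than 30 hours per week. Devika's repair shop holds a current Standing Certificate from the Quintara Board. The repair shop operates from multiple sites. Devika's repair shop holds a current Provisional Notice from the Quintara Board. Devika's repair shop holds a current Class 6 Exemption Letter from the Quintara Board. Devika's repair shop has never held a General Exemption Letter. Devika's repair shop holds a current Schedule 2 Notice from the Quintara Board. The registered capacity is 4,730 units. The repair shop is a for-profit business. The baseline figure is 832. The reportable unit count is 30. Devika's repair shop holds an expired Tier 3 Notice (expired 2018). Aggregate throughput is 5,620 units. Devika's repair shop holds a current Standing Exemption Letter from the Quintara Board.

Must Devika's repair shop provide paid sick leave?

Yes — Devika's repair shop must provide paid sick leave.

All of (a)'s requirements are met (aggregate throughput is 5,620 units, below the 7,480 units limit; a current Standing Certificate is held). However, paragraphs (f)–(k) must be considered: (f) applies — a current Class 6 Exemption Letter is held. (g) operates (a current Standing Exemption Letter is held), but yields to (h): (h) applies — a current Schedule 2 Notice is held. (i) is triggered (the qualifying period is 70 days, under the 80 days limit), but is overridden by (j): (j) operates against (i): a current Provisional Notice is held. (k) does not operate here (no current General Exemption Letter is held), so (j) stands. So (a) is unavailable.
Exception (b) does not apply: the employer operates from multiple sites.
Exception (c) requires that the employer is organised as a non-profit; but the employer is for-profit, so (c) is unavailable.
All of (d)'s requirements are met (assessed value is $208,000, less than the $259,000 limit; the reportable unit count is 30, below the 31 limit). But applying paragraphs (n)–(o): (n) operates against (d): at least one employee exceeds 30 hours/week. (o), which would lift (n), is inapplicable — the registered capacity is 4,730 units, not less than 4,110 units. Exception (d) does not apply.
Exception (e) fails — there is no Tier 3 Notice in force.
No exception is made out. Devika's repair shop falls within the general rule.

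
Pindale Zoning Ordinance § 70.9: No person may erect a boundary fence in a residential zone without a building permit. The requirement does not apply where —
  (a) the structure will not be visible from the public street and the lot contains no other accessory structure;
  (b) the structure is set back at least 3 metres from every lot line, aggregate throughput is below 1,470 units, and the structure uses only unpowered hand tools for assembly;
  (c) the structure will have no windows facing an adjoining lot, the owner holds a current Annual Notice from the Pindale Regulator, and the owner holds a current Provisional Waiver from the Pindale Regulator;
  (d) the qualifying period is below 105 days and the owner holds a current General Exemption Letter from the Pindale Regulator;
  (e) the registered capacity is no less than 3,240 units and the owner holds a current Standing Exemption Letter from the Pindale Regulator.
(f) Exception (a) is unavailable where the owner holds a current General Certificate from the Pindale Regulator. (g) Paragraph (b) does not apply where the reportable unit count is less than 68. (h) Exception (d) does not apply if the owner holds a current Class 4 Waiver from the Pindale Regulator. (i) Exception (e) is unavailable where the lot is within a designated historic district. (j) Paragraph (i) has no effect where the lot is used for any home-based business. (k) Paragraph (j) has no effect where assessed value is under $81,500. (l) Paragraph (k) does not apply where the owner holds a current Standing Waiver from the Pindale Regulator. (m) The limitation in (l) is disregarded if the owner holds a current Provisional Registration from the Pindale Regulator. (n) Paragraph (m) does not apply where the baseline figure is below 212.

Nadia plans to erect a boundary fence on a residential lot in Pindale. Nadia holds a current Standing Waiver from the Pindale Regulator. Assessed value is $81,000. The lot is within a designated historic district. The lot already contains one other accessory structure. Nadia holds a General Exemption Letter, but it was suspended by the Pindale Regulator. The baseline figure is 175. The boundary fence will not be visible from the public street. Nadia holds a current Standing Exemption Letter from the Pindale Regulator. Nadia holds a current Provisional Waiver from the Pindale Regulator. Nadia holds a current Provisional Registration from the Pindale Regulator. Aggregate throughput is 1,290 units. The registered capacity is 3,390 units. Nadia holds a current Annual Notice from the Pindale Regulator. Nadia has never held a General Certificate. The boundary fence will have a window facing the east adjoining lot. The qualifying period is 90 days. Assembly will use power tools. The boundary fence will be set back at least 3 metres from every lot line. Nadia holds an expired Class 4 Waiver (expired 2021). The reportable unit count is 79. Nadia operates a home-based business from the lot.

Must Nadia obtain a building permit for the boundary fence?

Exception (a) requires that the lot contains no other accessory structure; but the lot already has another accessory structure, so (a) is unavailable.
Exception (b) does not apply: assembly uses power tools.
Exception (c) requires that the structure will have no windows facing an adjoining lot; but a window faces an adjoining lot, so (c) is unavailable.
Exception (d) requires that the owner holds a current General Exemption Letter from the Pindale Regulator; but the General Exemption Letter is not current, so (d) is unavailable.
Exception (e) is satisfied on its face — the registered capacity is 3,390 units, meeting the 3,240 units threshold; a current Standing Exemption Letter is held. Considering the limiting provisions: (i) would limit (e) — the lot is in a historic district — but (j) sets (i) aside: (j) applies — a home-based business operates on the lot. (k) would limit (j) — assessed value is $81,000, under the $81,500 limit — but (l) sets (k) aside: (l) operates — a current Standing Waiver is held. (m) is triggered (a current Provisional Registration is held), but is displaced by (n): (n) is triggered — the baseline figure is 175, below the 212 limit. So (e) applies.

No — exception (e) applies; Nadia does not need a building permit.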